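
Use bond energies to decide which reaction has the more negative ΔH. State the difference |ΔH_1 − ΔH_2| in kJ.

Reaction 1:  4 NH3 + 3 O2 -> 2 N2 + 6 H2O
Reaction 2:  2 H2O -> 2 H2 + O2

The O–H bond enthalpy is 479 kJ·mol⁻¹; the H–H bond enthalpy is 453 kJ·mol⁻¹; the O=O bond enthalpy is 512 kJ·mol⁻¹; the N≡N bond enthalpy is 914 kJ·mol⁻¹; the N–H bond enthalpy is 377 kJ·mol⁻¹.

Reaction 1:
  Bonds broken (reactants):
    N–H: 12 × 377 = 4524
    O=O: 3 × 512 = 1536
    Σ(broken) = 6060 kJ
  Bonds formed (products):
    N≡N: 2 × 914 = 1828
    O–H: 12 × 479 = 5748
    Σ(formed) = 7576 kJ
  ΔH_1 = 6060 − 7576 = −1516 kJ
Reaction 2:
  Bonds broken (reactants):
    O–H: 4 × 479 = 1916
    Σ(broken) = 1916 kJ
  Bonds formed (products):
    H–H: 2 × 453 = 906
    O=O: 1 × 512 = 512
    Σ(formed) = 1418 kJ
  ΔH_2 = 1916 − 1418 = +498 kJ
ΔH_1 − ΔH_2 = −2014 kJ, so reaction 1 has the more negative ΔH; |ΔH_1 − ΔH_2| = 2014 kJ.

Reaction 1, by 2014 kJ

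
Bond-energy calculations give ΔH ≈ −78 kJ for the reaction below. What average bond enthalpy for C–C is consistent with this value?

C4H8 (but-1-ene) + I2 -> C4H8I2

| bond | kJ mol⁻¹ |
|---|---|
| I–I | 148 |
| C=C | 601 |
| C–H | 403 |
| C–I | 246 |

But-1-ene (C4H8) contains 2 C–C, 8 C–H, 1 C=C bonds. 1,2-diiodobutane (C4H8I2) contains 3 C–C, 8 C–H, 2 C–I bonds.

Let D be the C–C bond energy.
Σ(broken) = 2×D + 8×403 + 1×601 + 1×148 = 3973 + 2D
Σ(formed) = 3×D + 8×403 + 2×246 = 3716 + 3D
ΔH = Σ(broken) − Σ(formed) = (3973 + 2D) − (3716 + 3D) = +257 − D
Setting this equal to −78 kJ gives D = 335 kJ/mol.

D(C–C) ≈ 335 kJ/mol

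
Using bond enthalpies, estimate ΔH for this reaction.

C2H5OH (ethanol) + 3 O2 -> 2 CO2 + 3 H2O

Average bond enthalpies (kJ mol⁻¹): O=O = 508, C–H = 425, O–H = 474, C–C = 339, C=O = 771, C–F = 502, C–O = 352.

Bonds broken (reactants):
  C–C: 1 × 339 = 339
  C–H: 5 × 425 = 2125
  C–O: 1 × 352 = 352
  O–H: 1 × 474 = 474
  O=O: 3 × 508 = 1524
  Σ(broken) = 4814 kJ
Bonds formed (products):
  C=O: 4 × 771 = 3084
  O–H: 6 × 474 = 2844
  Σ(formed) = 5928 kJ
ΔH = Σ(broken) − Σ(formed) = 4814 − 5928 = −1114 kJ

ΔH ≈ −1114 kJ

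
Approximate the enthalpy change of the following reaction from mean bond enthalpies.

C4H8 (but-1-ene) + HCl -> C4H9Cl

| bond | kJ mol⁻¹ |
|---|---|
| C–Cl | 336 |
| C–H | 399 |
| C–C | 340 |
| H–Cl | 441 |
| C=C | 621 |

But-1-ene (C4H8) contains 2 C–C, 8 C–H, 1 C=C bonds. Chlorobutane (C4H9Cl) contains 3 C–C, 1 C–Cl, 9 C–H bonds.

ΔH ≈ −13 kJ

Bonds broken (reactants):
  C–C: 2 × 340 = 680
  C–H: 8 × 399 = 3192
  C=C: 1 × 621 = 621
  H–Cl: 1 × 441 = 441
  Σ(broken) = 4934 kJ
Bonds formed (products):
  C–C: 3 × 340 = 1020
  C–Cl: 1 × 336 = 336
  C–H: 9 × 399 = 3591
  Σ(formed) = 4947 kJ
ΔH = Σ(broken) − Σ(formed) = 4934 − 4947 = −13 kJ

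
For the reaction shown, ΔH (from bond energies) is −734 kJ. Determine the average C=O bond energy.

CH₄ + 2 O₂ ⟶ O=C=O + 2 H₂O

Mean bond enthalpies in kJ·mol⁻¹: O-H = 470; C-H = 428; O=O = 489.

D(C=O) ≈ 772 kJ/mol

Let D be the C=O bond energy.
Σ(broken) = 4×428 + 2×489 = 2690
Σ(formed) = 2×D + 4×470 = 1880 + 2D
ΔH = Σ(broken) − Σ(formed) = (2690) − (1880 + 2D) = +810 − 2D
Setting this equal to −734 kJ gives 2D = 1544, so D = 772 kJ/mol.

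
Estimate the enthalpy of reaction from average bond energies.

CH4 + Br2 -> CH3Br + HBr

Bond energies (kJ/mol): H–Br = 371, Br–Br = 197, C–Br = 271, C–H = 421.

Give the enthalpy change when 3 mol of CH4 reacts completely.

ΔH = −72 kJ

Bonds broken (reactants):
  Br–Br: 1 × 197 = 197
  C–H: 4 × 421 = 1684
  Σ(broken) = 1881 kJ
Bonds formed (products):
  C–Br: 1 × 271 = 271
  C–H: 3 × 421 = 1263
  H–Br: 1 × 371 = 371
  Σ(formed) = 1905 kJ
ΔH = Σ(broken) − Σ(formed) = 1881 − 1905 = −24 kJ
For 3× the reaction as written: 3 × (−24) = −72 kJ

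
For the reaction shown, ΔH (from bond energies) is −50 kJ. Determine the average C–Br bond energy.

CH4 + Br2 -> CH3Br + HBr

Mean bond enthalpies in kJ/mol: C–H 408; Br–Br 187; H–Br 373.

Let D be the C–Br bond energy.
Σ(broken) = 1×187 + 4×408 = 1819
Σ(formed) = 1×D + 3×408 + 1×373 = 1597 + D
ΔH = Σ(broken) − Σ(formed) = (1819) − (1597 + D) = +222 − D
Setting this equal to −50 kJ gives D = 272 kJ/mol.

D(C–Br) ≈ 272 kJ/mol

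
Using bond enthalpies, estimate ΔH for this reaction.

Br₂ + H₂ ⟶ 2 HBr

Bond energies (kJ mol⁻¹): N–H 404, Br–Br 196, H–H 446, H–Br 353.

ΔH ≈ −64 kJ

Bonds broken (reactants):
  Br–Br: 1 × 196 = 196
  H–H: 1 × 446 = 446
  Σ(broken) = 642 kJ
Bonds formed (products):
  H–Br: 2 × 353 = 706
  Σ(formed) = 706 kJ
ΔH = Σ(broken) − Σ(formed) = 642 − 706 = −64 kJ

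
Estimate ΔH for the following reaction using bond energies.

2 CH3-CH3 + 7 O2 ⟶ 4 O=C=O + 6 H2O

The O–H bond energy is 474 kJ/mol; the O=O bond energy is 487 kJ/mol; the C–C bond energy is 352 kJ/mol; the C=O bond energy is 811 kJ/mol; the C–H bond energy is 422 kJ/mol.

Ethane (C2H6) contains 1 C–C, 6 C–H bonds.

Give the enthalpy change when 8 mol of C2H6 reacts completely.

Bonds broken (reactants):
  C–C: 2 × 352 = 704
  C–H: 12 × 422 = 5064
  O=O: 7 × 487 = 3409
  Σ(broken) = 9177 kJ
Bonds formed (products):
  C=O: 8 × 811 = 6488
  O–H: 12 × 474 = 5688
  Σ(formed) = 12176 kJ
ΔH = Σ(broken) − Σ(formed) = 9177 − 12176 = −2999 kJ
For 4× the reaction as written: 4 × (−2999) = −11996 kJ

ΔH = −11996 kJ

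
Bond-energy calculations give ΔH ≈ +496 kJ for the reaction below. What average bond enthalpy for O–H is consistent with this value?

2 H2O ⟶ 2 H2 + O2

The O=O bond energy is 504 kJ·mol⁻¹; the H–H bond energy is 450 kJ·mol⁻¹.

Let D be the O–H bond energy.
Σ(broken) = 4×D = 4D
Σ(formed) = 2×450 + 1×504 = 1404
ΔH = Σ(broken) − Σ(formed) = (4D) − (1404) = −1404 + 4D
Setting this equal to +496 kJ gives 4D = 1900, so D = 475 kJ/mol.

D(O–H) ≈ 475 kJ/mol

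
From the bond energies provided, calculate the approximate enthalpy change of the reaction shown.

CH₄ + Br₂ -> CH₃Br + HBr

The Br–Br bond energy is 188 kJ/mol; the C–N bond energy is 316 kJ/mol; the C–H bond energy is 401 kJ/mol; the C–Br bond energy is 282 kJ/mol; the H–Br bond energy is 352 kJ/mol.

ΔH ≈ −45 kJ

Bonds broken (reactants):
  Br–Br: 1 × 188 = 188
  C–H: 4 × 401 = 1604
  Σ(broken) = 1792 kJ
Bonds formed (products):
  C–Br: 1 × 282 = 282
  C–H: 3 × 401 = 1203
  H–Br: 1 × 352 = 352
  Σ(formed) = 1837 kJ
ΔH = Σ(broken) − Σ(formed) = 1792 − 1837 = −45 kJ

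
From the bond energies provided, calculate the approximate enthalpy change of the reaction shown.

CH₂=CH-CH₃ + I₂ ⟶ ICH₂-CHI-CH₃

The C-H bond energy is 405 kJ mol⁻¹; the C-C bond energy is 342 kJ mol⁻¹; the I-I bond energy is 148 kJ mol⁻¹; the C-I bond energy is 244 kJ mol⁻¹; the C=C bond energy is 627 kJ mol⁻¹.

ΔH ≈ −55 kJ

Bonds broken (reactants):
  C-C: 1 × 342 = 342
  C-H: 6 × 405 = 2430
  C=C: 1 × 627 = 627
  I-I: 1 × 148 = 148
  Σ(broken) = 3547 kJ
Bonds formed (products):
  C-C: 2 × 342 = 684
  C-H: 6 × 405 = 2430
  C-I: 2 × 244 = 488
  Σ(formed) = 3602 kJ
ΔH = Σ(broken) − Σ(formed) = 3547 − 3602 = −55 kJ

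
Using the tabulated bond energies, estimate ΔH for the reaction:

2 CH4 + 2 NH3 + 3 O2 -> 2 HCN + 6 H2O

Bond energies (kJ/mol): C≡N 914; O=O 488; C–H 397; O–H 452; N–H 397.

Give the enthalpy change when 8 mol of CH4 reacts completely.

Bonds broken (reactants):
  C–H: 8 × 397 = 3176
  N–H: 6 × 397 = 2382
  O=O: 3 × 488 = 1464
  Σ(broken) = 7022 kJ
Bonds formed (products):
  C≡N: 2 × 914 = 1828
  C–H: 2 × 397 = 794
  O–H: 12 × 452 = 5424
  Σ(formed) = 8046 kJ
ΔH = Σ(broken) − Σ(formed) = 7022 − 8046 = −1024 kJ
For 4× the reaction as written: 4 × (−1024) = −4096 kJ

ΔH = −4096 kJ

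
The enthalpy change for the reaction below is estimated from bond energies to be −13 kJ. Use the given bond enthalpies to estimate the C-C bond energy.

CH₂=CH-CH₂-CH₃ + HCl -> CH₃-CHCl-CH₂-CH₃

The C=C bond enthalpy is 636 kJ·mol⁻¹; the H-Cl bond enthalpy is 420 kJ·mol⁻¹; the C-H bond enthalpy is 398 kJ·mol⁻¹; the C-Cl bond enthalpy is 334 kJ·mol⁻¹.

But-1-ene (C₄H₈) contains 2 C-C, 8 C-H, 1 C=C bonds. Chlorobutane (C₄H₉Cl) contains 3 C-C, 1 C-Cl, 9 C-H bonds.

D(C-C) ≈ 337 kJ/mol

Let D be the C-C bond energy.
Σ(broken) = 2×D + 8×398 + 1×636 + 1×420 = 4240 + 2D
Σ(formed) = 3×D + 1×334 + 9×398 = 3916 + 3D
ΔH = Σ(broken) − Σ(formed) = (4240 + 2D) − (3916 + 3D) = +324 − D
Setting this equal to −13 kJ gives D = 337 kJ/mol.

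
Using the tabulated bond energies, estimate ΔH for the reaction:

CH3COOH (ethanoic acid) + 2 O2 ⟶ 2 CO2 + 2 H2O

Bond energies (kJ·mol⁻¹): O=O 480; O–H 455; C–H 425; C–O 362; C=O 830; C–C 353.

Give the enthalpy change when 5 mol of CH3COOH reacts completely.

ΔH = −4525 kJ

Bonds broken (reactants):
  C–C: 1 × 353 = 353
  C–H: 3 × 425 = 1275
  C–O: 1 × 362 = 362
  C=O: 1 × 830 = 830
  O–H: 1 × 455 = 455
  O=O: 2 × 480 = 960
  Σ(broken) = 4235 kJ
Bonds formed (products):
  C=O: 4 × 830 = 3320
  O–H: 4 × 455 = 1820
  Σ(formed) = 5140 kJ
ΔH = Σ(broken) − Σ(formed) = 4235 − 5140 = −905 kJ
For 5× the reaction as written: 5 × (−905) = −4525 kJ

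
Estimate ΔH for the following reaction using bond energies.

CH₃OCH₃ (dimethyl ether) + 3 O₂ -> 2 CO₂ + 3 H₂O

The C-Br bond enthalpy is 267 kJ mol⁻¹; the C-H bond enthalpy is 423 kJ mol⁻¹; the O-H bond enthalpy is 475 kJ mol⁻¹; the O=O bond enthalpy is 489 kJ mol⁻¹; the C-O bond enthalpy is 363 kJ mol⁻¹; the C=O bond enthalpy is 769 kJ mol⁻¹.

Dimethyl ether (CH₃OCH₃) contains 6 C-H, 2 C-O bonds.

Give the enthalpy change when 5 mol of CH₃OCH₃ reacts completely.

Bonds broken (reactants):
  C-H: 6 × 423 = 2538
  C-O: 2 × 363 = 726
  O=O: 3 × 489 = 1467
  Σ(broken) = 4731 kJ
Bonds formed (products):
  C=O: 4 × 769 = 3076
  O-H: 6 × 475 = 2850
  Σ(formed) = 5926 kJ
ΔH = Σ(broken) − Σ(formed) = 4731 − 5926 = −1195 kJ
For 5× the reaction as written: 5 × (−1195) = −5975 kJ

ΔH = −5975 kJ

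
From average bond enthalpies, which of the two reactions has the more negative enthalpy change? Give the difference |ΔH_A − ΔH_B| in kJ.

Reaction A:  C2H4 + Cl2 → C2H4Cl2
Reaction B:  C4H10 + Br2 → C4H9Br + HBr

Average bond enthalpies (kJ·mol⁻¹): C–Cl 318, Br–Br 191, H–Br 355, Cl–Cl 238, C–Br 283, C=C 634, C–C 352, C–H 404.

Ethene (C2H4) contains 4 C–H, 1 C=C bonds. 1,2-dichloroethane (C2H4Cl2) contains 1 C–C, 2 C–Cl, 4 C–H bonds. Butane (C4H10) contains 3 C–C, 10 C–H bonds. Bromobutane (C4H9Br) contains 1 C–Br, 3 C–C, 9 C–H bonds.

Reaction A:
  Bonds broken (reactants):
    C–H: 4 × 404 = 1616
    C=C: 1 × 634 = 634
    Cl–Cl: 1 × 238 = 238
    Σ(broken) = 2488 kJ
  Bonds formed (products):
    C–C: 1 × 352 = 352
    C–Cl: 2 × 318 = 636
    C–H: 4 × 404 = 1616
    Σ(formed) = 2604 kJ
  ΔH_A = 2488 − 2604 = −116 kJ
Reaction B:
  Bonds broken (reactants):
    Br–Br: 1 × 191 = 191
    C–C: 3 × 352 = 1056
    C–H: 10 × 404 = 4040
    Σ(broken) = 5287 kJ
  Bonds formed (products):
    C–Br: 1 × 283 = 283
    C–C: 3 × 352 = 1056
    C–H: 9 × 404 = 3636
    H–Br: 1 × 355 = 355
    Σ(formed) = 5330 kJ
  ΔH_B = 5287 − 5330 = −43 kJ
ΔH_A − ΔH_B = −73 kJ, so reaction A has the more negative ΔH; |ΔH_A − ΔH_B| = 73 kJ.

Reaction A, by 73 kJ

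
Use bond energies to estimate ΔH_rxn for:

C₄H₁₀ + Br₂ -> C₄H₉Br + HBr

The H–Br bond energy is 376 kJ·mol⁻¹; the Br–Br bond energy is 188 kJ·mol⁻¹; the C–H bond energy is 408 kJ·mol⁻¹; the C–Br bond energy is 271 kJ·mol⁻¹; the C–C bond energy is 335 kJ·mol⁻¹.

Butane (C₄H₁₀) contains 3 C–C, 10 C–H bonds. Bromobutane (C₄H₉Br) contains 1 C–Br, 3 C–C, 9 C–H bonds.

ΔH ≈ −51 kJ

Bonds broken (reactants):
  Br–Br: 1 × 188 = 188
  C–C: 3 × 335 = 1005
  C–H: 10 × 408 = 4080
  Σ(broken) = 5273 kJ
Bonds formed (products):
  C–Br: 1 × 271 = 271
  C–C: 3 × 335 = 1005
  C–H: 9 × 408 = 3672
  H–Br: 1 × 376 = 376
  Σ(formed) = 5324 kJ
ΔH = Σ(broken) − Σ(formed) = 5273 − 5324 = −51 kJ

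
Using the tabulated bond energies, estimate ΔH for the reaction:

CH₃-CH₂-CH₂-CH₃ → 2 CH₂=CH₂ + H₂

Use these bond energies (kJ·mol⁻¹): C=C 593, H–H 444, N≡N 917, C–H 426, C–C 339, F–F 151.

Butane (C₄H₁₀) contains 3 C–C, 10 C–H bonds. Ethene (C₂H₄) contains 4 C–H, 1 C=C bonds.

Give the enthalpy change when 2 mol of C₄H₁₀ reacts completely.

ΔH = +478 kJ

Bonds broken (reactants):
  C–C: 3 × 339 = 1017
  C–H: 10 × 426 = 4260
  Σ(broken) = 5277 kJ
Bonds formed (products):
  C–H: 8 × 426 = 3408
  C=C: 2 × 593 = 1186
  H–H: 1 × 444 = 444
  Σ(formed) = 5038 kJ
ΔH = Σ(broken) − Σ(formed) = 5277 − 5038 = +239 kJ
For 2× the reaction as written: 2 × (+239) = +478 kJ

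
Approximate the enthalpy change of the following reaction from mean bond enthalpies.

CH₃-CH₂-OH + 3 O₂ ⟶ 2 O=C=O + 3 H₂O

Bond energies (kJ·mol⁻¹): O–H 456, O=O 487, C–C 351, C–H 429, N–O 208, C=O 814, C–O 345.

ΔH ≈ −1234 kJ

Bonds broken (reactants):
  C–C: 1 × 351 = 351
  C–H: 5 × 429 = 2145
  C–O: 1 × 345 = 345
  O–H: 1 × 456 = 456
  O=O: 3 × 487 = 1461
  Σ(broken) = 4758 kJ
Bonds formed (products):
  C=O: 4 × 814 = 3256
  O–H: 6 × 456 = 2736
  Σ(formed) = 5992 kJ
ΔH = Σ(broken) − Σ(formed) = 4758 − 5992 = −1234 kJ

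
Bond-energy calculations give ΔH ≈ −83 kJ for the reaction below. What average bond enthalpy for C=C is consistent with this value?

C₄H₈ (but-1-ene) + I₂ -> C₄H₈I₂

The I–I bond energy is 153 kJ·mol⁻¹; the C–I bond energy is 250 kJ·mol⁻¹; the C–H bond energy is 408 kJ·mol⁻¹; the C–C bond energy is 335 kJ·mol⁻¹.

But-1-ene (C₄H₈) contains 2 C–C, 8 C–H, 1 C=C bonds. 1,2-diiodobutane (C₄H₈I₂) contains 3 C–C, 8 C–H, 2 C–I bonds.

Let D be the C=C bond energy.
Σ(broken) = 2×335 + 8×408 + 1×D + 1×153 = 4087 + D
Σ(formed) = 3×335 + 8×408 + 2×250 = 4769
ΔH = Σ(broken) − Σ(formed) = (4087 + D) − (4769) = −682 + D
Setting this equal to −83 kJ gives D = 599 kJ/mol.

D(C=C) ≈ 599 kJ/mol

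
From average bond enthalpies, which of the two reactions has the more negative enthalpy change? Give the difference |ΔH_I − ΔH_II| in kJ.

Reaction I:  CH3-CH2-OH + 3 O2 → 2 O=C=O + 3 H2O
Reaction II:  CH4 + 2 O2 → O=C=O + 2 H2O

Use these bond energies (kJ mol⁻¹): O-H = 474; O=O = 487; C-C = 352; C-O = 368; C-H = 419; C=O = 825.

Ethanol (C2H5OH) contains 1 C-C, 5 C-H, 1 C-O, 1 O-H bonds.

Reaction I:
  Bonds broken (reactants):
    C-C: 1 × 352 = 352
    C-H: 5 × 419 = 2095
    C-O: 1 × 368 = 368
    O-H: 1 × 474 = 474
    O=O: 3 × 487 = 1461
    Σ(broken) = 4750 kJ
  Bonds formed (products):
    C=O: 4 × 825 = 3300
    O-H: 6 × 474 = 2844
    Σ(formed) = 6144 kJ
  ΔH_I = 4750 − 6144 = −1394 kJ
Reaction II:
  Bonds broken (reactants):
    C-H: 4 × 419 = 1676
    O=O: 2 × 487 = 974
    Σ(broken) = 2650 kJ
  Bonds formed (products):
    C=O: 2 × 825 = 1650
    O-H: 4 × 474 = 1896
    Σ(formed) = 3546 kJ
  ΔH_II = 2650 − 3546 = −896 kJ
ΔH_I − ΔH_II = −498 kJ, so reaction I has the more negative ΔH; |ΔH_I − ΔH_II| = 498 kJ.

Reaction I, by 498 kJ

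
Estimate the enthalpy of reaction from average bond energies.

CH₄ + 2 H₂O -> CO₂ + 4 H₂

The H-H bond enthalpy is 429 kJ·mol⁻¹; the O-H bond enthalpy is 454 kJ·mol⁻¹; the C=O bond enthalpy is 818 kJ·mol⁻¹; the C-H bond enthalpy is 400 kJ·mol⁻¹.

ΔH ≈ +64 kJ

Bonds broken (reactants):
  C-H: 4 × 400 = 1600
  O-H: 4 × 454 = 1816
  Σ(broken) = 3416 kJ
Bonds formed (products):
  C=O: 2 × 818 = 1636
  H-H: 4 × 429 = 1716
  Σ(formed) = 3352 kJ
ΔH = Σ(broken) − Σ(formed) = 3416 − 3352 = +64 kJ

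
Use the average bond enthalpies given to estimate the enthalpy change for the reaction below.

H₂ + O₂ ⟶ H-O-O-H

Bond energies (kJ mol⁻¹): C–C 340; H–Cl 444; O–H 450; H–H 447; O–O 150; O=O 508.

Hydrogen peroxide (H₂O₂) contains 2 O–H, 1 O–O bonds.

Bonds broken (reactants):
  H–H: 1 × 447 = 447
  O=O: 1 × 508 = 508
  Σ(broken) = 955 kJ
Bonds formed (products):
  O–H: 2 × 450 = 900
  O–O: 1 × 150 = 150
  Σ(formed) = 1050 kJ
ΔH = Σ(broken) − Σ(formed) = 955 − 1050 = −95 kJ

ΔH ≈ −95 kJ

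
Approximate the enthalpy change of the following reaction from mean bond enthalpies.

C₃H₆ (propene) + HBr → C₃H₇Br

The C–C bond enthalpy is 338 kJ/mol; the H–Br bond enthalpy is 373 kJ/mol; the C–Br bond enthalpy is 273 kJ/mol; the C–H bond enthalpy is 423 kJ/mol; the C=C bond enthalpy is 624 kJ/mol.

ΔH ≈ −37 kJ

Bonds broken (reactants):
  C–C: 1 × 338 = 338
  C–H: 6 × 423 = 2538
  C=C: 1 × 624 = 624
  H–Br: 1 × 373 = 373
  Σ(broken) = 3873 kJ
Bonds formed (products):
  C–Br: 1 × 273 = 273
  C–C: 2 × 338 = 676
  C–H: 7 × 423 = 2961
  Σ(formed) = 3910 kJ
ΔH = Σ(broken) − Σ(formed) = 3873 − 3910 = −37 kJ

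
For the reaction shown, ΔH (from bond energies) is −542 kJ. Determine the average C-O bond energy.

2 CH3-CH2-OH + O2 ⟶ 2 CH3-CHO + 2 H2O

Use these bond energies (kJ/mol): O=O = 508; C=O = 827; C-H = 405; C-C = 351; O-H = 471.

Let D be the C-O bond energy.
Σ(broken) = 2×351 + 10×405 + 2×D + 2×471 + 1×508 = 6202 + 2D
Σ(formed) = 2×351 + 8×405 + 2×827 + 4×471 = 7480
ΔH = Σ(broken) − Σ(formed) = (6202 + 2D) − (7480) = −1278 + 2D
Setting this equal to −542 kJ gives 2D = 736, so D = 368 kJ/mol.

D(C-O) ≈ 368 kJ/mol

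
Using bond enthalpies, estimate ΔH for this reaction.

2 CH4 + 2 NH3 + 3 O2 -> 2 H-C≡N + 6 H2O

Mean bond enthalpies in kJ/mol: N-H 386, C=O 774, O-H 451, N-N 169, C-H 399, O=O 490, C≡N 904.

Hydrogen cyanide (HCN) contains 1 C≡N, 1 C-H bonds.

ΔH ≈ −1040 kJ

Bonds broken (reactants):
  C-H: 8 × 399 = 3192
  N-H: 6 × 386 = 2316
  O=O: 3 × 490 = 1470
  Σ(broken) = 6978 kJ
Bonds formed (products):
  C≡N: 2 × 904 = 1808
  C-H: 2 × 399 = 798
  O-H: 12 × 451 = 5412
  Σ(formed) = 8018 kJ
ΔH = Σ(broken) − Σ(formed) = 6978 − 8018 = −1040 kJ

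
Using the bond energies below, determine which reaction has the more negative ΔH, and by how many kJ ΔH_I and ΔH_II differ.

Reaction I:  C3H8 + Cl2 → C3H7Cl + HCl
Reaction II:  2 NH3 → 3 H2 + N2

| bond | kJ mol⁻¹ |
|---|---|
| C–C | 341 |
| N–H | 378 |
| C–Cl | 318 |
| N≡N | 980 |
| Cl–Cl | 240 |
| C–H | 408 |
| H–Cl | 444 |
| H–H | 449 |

Reaction I:
  Bonds broken (reactants):
    C–C: 2 × 341 = 682
    C–H: 8 × 408 = 3264
    Cl–Cl: 1 × 240 = 240
    Σ(broken) = 4186 kJ
  Bonds formed (products):
    C–C: 2 × 341 = 682
    C–Cl: 1 × 318 = 318
    C–H: 7 × 408 = 2856
    H–Cl: 1 × 444 = 444
    Σ(formed) = 4300 kJ
  ΔH_I = 4186 − 4300 = −114 kJ
Reaction II:
  Bonds broken (reactants):
    N–H: 6 × 378 = 2268
    Σ(broken) = 2268 kJ
  Bonds formed (products):
    H–H: 3 × 449 = 1347
    N≡N: 1 × 980 = 980
    Σ(formed) = 2327 kJ
  ΔH_II = 2268 − 2327 = −59 kJ
ΔH_I − ΔH_II = −55 kJ, so reaction I has the more negative ΔH; |ΔH_I − ΔH_II| = 55 kJ.

Reaction I, by 55 kJ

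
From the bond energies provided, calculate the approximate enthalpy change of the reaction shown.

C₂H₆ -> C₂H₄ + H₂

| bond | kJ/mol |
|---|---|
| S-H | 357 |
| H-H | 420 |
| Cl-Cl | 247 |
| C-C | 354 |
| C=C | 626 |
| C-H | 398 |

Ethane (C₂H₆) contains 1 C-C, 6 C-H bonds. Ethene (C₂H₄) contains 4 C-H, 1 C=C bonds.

ΔH ≈ +104 kJ

Bonds broken (reactants):
  C-C: 1 × 354 = 354
  C-H: 6 × 398 = 2388
  Σ(broken) = 2742 kJ
Bonds formed (products):
  C-H: 4 × 398 = 1592
  C=C: 1 × 626 = 626
  H-H: 1 × 420 = 420
  Σ(formed) = 2638 kJ
ΔH = Σ(broken) − Σ(formed) = 2742 − 2638 = +104 kJ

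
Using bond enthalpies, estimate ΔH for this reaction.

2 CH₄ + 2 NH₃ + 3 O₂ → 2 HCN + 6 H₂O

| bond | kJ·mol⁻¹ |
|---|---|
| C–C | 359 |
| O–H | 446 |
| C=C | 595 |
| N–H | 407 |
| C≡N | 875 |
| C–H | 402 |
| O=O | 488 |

ΔH ≈ −784 kJ

Bonds broken (reactants):
  C–H: 8 × 402 = 3216
  N–H: 6 × 407 = 2442
  O=O: 3 × 488 = 1464
  Σ(broken) = 7122 kJ
Bonds formed (products):
  C≡N: 2 × 875 = 1750
  C–H: 2 × 402 = 804
  O–H: 12 × 446 = 5352
  Σ(formed) = 7906 kJ
ΔH = Σ(broken) − Σ(formed) = 7122 − 7906 = −784 kJ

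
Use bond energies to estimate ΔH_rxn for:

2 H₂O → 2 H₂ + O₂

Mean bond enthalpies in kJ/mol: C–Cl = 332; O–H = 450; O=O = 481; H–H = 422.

ΔH ≈ +475 kJ

Bonds broken (reactants):
  O–H: 4 × 450 = 1800
  Σ(broken) = 1800 kJ
Bonds formed (products):
  H–H: 2 × 422 = 844
  O=O: 1 × 481 = 481
  Σ(formed) = 1325 kJ
ΔH = Σ(broken) − Σ(formed) = 1800 − 1325 = +475 kJ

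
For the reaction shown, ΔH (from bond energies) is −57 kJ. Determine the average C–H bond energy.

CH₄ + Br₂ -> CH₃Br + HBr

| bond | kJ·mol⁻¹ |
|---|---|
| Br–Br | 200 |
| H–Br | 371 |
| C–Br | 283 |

D(C–H) ≈ 397 kJ/mol

Let D be the C–H bond energy.
Σ(broken) = 1×200 + 4×D = 200 + 4D
Σ(formed) = 1×283 + 3×D + 1×371 = 654 + 3D
ΔH = Σ(broken) − Σ(formed) = (200 + 4D) − (654 + 3D) = −454 + D
Setting this equal to −57 kJ gives D = 397 kJ/mol.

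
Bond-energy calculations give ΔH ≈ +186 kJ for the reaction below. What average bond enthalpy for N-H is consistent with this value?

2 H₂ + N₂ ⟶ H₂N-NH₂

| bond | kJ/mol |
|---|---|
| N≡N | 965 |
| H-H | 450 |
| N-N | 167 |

Let D be the N-H bond energy.
Σ(broken) = 2×450 + 1×965 = 1865
Σ(formed) = 4×D + 1×167 = 167 + 4D
ΔH = Σ(broken) − Σ(formed) = (1865) − (167 + 4D) = +1698 − 4D
Setting this equal to +186 kJ gives 4D = 1512, so D = 378 kJ/mol.

D(N-H) ≈ 378 kJ/mol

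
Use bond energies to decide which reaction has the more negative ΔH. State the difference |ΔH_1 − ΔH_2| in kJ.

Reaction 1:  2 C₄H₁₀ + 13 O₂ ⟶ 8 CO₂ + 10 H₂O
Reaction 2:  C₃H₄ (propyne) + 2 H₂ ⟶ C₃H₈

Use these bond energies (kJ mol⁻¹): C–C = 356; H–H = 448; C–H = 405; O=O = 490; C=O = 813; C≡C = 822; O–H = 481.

Reaction 1, by 5764 kJ

Reaction 1:
  Bonds broken (reactants):
    C–C: 6 × 356 = 2136
    C–H: 20 × 405 = 8100
    O=O: 13 × 490 = 6370
    Σ(broken) = 16606 kJ
  Bonds formed (products):
    C=O: 16 × 813 = 13008
    O–H: 20 × 481 = 9620
    Σ(formed) = 22628 kJ
  ΔH_1 = 16606 − 22628 = −6022 kJ
Reaction 2:
  Bonds broken (reactants):
    C≡C: 1 × 822 = 822
    C–C: 1 × 356 = 356
    C–H: 4 × 405 = 1620
    H–H: 2 × 448 = 896
    Σ(broken) = 3694 kJ
  Bonds formed (products):
    C–C: 2 × 356 = 712
    C–H: 8 × 405 = 3240
    Σ(formed) = 3952 kJ
  ΔH_2 = 3694 − 3952 = −258 kJ
ΔH_1 − ΔH_2 = −5764 kJ, so reaction 1 has the more negative ΔH; |ΔH_1 − ΔH_2| = 5764 kJ.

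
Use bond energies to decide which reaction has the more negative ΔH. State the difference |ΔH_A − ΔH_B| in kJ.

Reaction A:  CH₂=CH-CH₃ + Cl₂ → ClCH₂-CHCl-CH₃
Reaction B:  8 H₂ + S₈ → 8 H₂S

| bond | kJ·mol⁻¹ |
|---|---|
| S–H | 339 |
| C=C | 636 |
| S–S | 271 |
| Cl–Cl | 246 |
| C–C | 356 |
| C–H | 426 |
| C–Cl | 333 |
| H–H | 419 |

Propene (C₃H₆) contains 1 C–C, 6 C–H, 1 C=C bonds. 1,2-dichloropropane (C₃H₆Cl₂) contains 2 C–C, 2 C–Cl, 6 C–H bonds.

Reaction A, by 236 kJ

Reaction A:
  Bonds broken (reactants):
    C–C: 1 × 356 = 356
    C–H: 6 × 426 = 2556
    C=C: 1 × 636 = 636
    Cl–Cl: 1 × 246 = 246
    Σ(broken) = 3794 kJ
  Bonds formed (products):
    C–C: 2 × 356 = 712
    C–Cl: 2 × 333 = 666
    C–H: 6 × 426 = 2556
    Σ(formed) = 3934 kJ
  ΔH_A = 3794 − 3934 = −140 kJ
Reaction B:
  Bonds broken (reactants):
    H–H: 8 × 419 = 3352
    S–S: 8 × 271 = 2168
    Σ(broken) = 5520 kJ
  Bonds formed (products):
    S–H: 16 × 339 = 5424
    Σ(formed) = 5424 kJ
  ΔH_B = 5520 − 5424 = +96 kJ
ΔH_A − ΔH_B = −236 kJ, so reaction A has the more negative ΔH; |ΔH_A − ΔH_B| = 236 kJ.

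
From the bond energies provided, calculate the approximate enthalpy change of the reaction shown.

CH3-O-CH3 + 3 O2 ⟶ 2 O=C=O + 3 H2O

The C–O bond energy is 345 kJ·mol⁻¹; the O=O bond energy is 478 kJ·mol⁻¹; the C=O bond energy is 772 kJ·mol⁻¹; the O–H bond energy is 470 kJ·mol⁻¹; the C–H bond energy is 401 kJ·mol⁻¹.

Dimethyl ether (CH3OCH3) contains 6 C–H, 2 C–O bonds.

Bonds broken (reactants):
  C–H: 6 × 401 = 2406
  C–O: 2 × 345 = 690
  O=O: 3 × 478 = 1434
  Σ(broken) = 4530 kJ
Bonds formed (products):
  C=O: 4 × 772 = 3088
  O–H: 6 × 470 = 2820
  Σ(formed) = 5908 kJ
ΔH = Σ(broken) − Σ(formed) = 4530 − 5908 = −1378 kJ

ΔH ≈ −1378 kJ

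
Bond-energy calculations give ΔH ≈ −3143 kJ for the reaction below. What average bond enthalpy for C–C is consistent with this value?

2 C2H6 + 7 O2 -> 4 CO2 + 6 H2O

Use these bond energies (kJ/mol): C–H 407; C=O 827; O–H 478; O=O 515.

D(C–C) ≈ 360 kJ/mol

Let D be the C–C bond energy.
Σ(broken) = 2×D + 12×407 + 7×515 = 8489 + 2D
Σ(formed) = 8×827 + 12×478 = 12352
ΔH = Σ(broken) − Σ(formed) = (8489 + 2D) − (12352) = −3863 + 2D
Setting this equal to −3143 kJ gives 2D = 720, so D = 360 kJ/mol.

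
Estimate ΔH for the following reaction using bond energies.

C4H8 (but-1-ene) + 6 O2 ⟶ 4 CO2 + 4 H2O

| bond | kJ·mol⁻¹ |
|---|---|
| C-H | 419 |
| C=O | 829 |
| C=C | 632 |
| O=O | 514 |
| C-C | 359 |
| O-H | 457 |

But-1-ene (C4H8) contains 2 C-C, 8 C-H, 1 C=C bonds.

Bonds broken (reactants):
  C-C: 2 × 359 = 718
  C-H: 8 × 419 = 3352
  C=C: 1 × 632 = 632
  O=O: 6 × 514 = 3084
  Σ(broken) = 7786 kJ
Bonds formed (products):
  C=O: 8 × 829 = 6632
  O-H: 8 × 457 = 3656
  Σ(formed) = 10288 kJ
ΔH = Σ(broken) − Σ(formed) = 7786 − 10288 = −2502 kJ

ΔH ≈ −2502 kJ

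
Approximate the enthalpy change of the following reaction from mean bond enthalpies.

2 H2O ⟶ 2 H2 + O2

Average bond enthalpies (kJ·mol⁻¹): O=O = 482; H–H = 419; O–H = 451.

ΔH ≈ +484 kJ

Bonds broken (reactants):
  O–H: 4 × 451 = 1804
  Σ(broken) = 1804 kJ
Bonds formed (products):
  H–H: 2 × 419 = 838
  O=O: 1 × 482 = 482
  Σ(formed) = 1320 kJ
ΔH = Σ(broken) − Σ(formed) = 1804 − 1320 = +484 kJ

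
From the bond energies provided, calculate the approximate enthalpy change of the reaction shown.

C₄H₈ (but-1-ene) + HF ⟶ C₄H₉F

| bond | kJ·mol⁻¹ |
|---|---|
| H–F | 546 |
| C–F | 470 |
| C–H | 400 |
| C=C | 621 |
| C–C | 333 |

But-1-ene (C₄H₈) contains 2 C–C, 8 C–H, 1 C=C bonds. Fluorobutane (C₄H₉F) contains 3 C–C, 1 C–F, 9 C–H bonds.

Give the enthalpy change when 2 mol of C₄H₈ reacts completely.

ΔH = −72 kJ

Bonds broken (reactants):
  C–C: 2 × 333 = 666
  C–H: 8 × 400 = 3200
  C=C: 1 × 621 = 621
  H–F: 1 × 546 = 546
  Σ(broken) = 5033 kJ
Bonds formed (products):
  C–C: 3 × 333 = 999
  C–F: 1 × 470 = 470
  C–H: 9 × 400 = 3600
  Σ(formed) = 5069 kJ
ΔH = Σ(broken) − Σ(formed) = 5033 − 5069 = −36 kJ
For 2× the reaction as written: 2 × (−36) = −72 kJ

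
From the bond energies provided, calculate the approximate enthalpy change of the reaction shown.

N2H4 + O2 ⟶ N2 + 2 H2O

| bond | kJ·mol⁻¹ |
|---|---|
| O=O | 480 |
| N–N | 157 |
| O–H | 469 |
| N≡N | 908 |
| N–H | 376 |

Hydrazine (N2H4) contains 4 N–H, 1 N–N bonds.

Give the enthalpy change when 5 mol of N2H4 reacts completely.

Bonds broken (reactants):
  N–H: 4 × 376 = 1504
  N–N: 1 × 157 = 157
  O=O: 1 × 480 = 480
  Σ(broken) = 2141 kJ
Bonds formed (products):
  N≡N: 1 × 908 = 908
  O–H: 4 × 469 = 1876
  Σ(formed) = 2784 kJ
ΔH = Σ(broken) − Σ(formed) = 2141 − 2784 = −643 kJ
For 5× the reaction as written: 5 × (−643) = −3215 kJ

ΔH = −3215 kJ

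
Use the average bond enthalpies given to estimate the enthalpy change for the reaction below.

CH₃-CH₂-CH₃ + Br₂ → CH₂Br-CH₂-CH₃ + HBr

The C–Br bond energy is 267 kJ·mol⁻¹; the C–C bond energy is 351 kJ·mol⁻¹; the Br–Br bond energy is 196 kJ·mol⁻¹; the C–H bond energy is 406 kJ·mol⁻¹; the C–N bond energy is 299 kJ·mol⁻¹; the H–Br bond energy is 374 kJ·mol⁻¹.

ΔH ≈ −39 kJ

Bonds broken (reactants):
  Br–Br: 1 × 196 = 196
  C–C: 2 × 351 = 702
  C–H: 8 × 406 = 3248
  Σ(broken) = 4146 kJ
Bonds formed (products):
  C–Br: 1 × 267 = 267
  C–C: 2 × 351 = 702
  C–H: 7 × 406 = 2842
  H–Br: 1 × 374 = 374
  Σ(formed) = 4185 kJ
ΔH = Σ(broken) − Σ(formed) = 4146 − 4185 = −39 kJ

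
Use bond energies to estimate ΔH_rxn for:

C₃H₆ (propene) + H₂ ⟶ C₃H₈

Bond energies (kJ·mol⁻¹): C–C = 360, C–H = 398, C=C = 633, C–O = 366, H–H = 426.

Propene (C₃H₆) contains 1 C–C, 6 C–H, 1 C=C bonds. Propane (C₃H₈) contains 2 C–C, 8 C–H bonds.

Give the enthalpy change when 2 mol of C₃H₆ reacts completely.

ΔH = −194 kJ

Bonds broken (reactants):
  C–C: 1 × 360 = 360
  C–H: 6 × 398 = 2388
  C=C: 1 × 633 = 633
  H–H: 1 × 426 = 426
  Σ(broken) = 3807 kJ
Bonds formed (products):
  C–C: 2 × 360 = 720
  C–H: 8 × 398 = 3184
  Σ(formed) = 3904 kJ
ΔH = Σ(broken) − Σ(formed) = 3807 − 3904 = −97 kJ
For 2× the reaction as written: 2 × (−97) = −194 kJ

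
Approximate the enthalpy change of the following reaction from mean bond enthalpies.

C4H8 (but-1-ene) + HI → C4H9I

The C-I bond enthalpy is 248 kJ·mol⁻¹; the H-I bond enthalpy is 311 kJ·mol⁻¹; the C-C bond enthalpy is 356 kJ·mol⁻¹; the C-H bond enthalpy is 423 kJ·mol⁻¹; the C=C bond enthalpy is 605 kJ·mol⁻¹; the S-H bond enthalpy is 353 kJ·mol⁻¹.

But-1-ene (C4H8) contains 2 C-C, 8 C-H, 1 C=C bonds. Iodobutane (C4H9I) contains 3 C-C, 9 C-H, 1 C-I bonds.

ΔH ≈ −111 kJ

Bonds broken (reactants):
  C-C: 2 × 356 = 712
  C-H: 8 × 423 = 3384
  C=C: 1 × 605 = 605
  H-I: 1 × 311 = 311
  Σ(broken) = 5012 kJ
Bonds formed (products):
  C-C: 3 × 356 = 1068
  C-H: 9 × 423 = 3807
  C-I: 1 × 248 = 248
  Σ(formed) = 5123 kJ
ΔH = Σ(broken) − Σ(formed) = 5012 − 5123 = −111 kJ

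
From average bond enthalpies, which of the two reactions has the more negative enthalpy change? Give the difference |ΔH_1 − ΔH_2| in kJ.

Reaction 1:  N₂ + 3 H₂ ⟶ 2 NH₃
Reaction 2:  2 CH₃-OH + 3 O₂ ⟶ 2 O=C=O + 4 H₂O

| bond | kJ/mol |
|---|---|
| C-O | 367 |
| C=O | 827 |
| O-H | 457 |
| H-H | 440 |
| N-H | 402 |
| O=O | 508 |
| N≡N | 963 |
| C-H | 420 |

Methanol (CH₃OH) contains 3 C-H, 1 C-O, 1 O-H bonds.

Reaction 1:
  Bonds broken (reactants):
    H-H: 3 × 440 = 1320
    N≡N: 1 × 963 = 963
    Σ(broken) = 2283 kJ
  Bonds formed (products):
    N-H: 6 × 402 = 2412
    Σ(formed) = 2412 kJ
  ΔH_1 = 2283 − 2412 = −129 kJ
Reaction 2:
  Bonds broken (reactants):
    C-H: 6 × 420 = 2520
    C-O: 2 × 367 = 734
    O-H: 2 × 457 = 914
    O=O: 3 × 508 = 1524
    Σ(broken) = 5692 kJ
  Bonds formed (products):
    C=O: 4 × 827 = 3308
    O-H: 8 × 457 = 3656
    Σ(formed) = 6964 kJ
  ΔH_2 = 5692 − 6964 = −1272 kJ
ΔH_1 − ΔH_2 = +1143 kJ, so reaction 2 has the more negative ΔH; |ΔH_1 − ΔH_2| = 1143 kJ.

Reaction 2, by 1143 kJ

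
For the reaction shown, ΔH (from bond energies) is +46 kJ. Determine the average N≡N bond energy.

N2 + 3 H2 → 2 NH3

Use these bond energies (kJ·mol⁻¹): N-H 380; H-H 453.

Let D be the N≡N bond energy.
Σ(broken) = 3×453 + 1×D = 1359 + D
Σ(formed) = 6×380 = 2280
ΔH = Σ(broken) − Σ(formed) = (1359 + D) − (2280) = −921 + D
Setting this equal to +46 kJ gives D = 967 kJ/mol.

D(N≡N) ≈ 967 kJ/mol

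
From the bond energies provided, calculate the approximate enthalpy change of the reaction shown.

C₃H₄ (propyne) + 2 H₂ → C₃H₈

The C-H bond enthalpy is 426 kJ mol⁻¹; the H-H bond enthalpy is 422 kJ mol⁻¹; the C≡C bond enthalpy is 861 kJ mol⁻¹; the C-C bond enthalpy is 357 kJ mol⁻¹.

Bonds broken (reactants):
  C≡C: 1 × 861 = 861
  C-C: 1 × 357 = 357
  C-H: 4 × 426 = 1704
  H-H: 2 × 422 = 844
  Σ(broken) = 3766 kJ
Bonds formed (products):
  C-C: 2 × 357 = 714
  C-H: 8 × 426 = 3408
  Σ(formed) = 4122 kJ
ΔH = Σ(broken) − Σ(formed) = 3766 − 4122 = −356 kJ

ΔH ≈ −356 kJ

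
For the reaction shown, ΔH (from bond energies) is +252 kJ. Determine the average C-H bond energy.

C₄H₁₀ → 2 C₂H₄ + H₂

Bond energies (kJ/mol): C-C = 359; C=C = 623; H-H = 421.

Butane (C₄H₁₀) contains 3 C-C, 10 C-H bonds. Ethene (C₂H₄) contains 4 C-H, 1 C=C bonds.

D(C-H) ≈ 421 kJ/mol

Let D be the C-H bond energy.
Σ(broken) = 3×359 + 10×D = 1077 + 10D
Σ(formed) = 8×D + 2×623 + 1×421 = 1667 + 8D
ΔH = Σ(broken) − Σ(formed) = (1077 + 10D) − (1667 + 8D) = −590 + 2D
Setting this equal to +252 kJ gives 2D = 842, so D = 421 kJ/mol.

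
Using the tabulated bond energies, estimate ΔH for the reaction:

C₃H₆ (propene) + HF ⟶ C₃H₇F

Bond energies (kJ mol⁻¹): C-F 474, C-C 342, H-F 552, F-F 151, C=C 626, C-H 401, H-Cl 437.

Bonds broken (reactants):
  C-C: 1 × 342 = 342
  C-H: 6 × 401 = 2406
  C=C: 1 × 626 = 626
  H-F: 1 × 552 = 552
  Σ(broken) = 3926 kJ
Bonds formed (products):
  C-C: 2 × 342 = 684
  C-F: 1 × 474 = 474
  C-H: 7 × 401 = 2807
  Σ(formed) = 3965 kJ
ΔH = Σ(broken) − Σ(formed) = 3926 − 3965 = −39 kJ

ΔH ≈ −39 kJ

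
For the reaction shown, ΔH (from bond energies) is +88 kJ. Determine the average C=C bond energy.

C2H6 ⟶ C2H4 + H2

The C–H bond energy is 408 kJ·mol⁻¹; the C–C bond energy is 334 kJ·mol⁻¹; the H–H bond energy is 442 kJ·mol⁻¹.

D(C=C) ≈ 620 kJ/mol

Let D be the C=C bond energy.
Σ(broken) = 1×334 + 6×408 = 2782
Σ(formed) = 4×408 + 1×D + 1×442 = 2074 + D
ΔH = Σ(broken) − Σ(formed) = (2782) − (2074 + D) = +708 − D
Setting this equal to +88 kJ gives D = 620 kJ/mol.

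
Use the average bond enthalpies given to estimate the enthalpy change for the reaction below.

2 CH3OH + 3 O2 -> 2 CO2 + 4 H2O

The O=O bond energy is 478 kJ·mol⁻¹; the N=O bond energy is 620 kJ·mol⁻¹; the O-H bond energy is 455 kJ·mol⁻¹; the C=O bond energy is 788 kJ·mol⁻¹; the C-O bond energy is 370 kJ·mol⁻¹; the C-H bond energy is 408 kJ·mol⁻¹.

ΔH ≈ −1260 kJ

Bonds broken (reactants):
  C-H: 6 × 408 = 2448
  C-O: 2 × 370 = 740
  O-H: 2 × 455 = 910
  O=O: 3 × 478 = 1434
  Σ(broken) = 5532 kJ
Bonds formed (products):
  C=O: 4 × 788 = 3152
  O-H: 8 × 455 = 3640
  Σ(formed) = 6792 kJ
ΔH = Σ(broken) − Σ(formed) = 5532 − 6792 = −1260 kJ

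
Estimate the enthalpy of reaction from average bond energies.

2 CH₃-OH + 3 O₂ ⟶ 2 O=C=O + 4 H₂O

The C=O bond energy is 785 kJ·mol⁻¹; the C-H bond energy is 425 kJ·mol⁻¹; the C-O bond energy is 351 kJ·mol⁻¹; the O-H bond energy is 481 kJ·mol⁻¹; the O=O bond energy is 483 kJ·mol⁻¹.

Bonds broken (reactants):
  C-H: 6 × 425 = 2550
  C-O: 2 × 351 = 702
  O-H: 2 × 481 = 962
  O=O: 3 × 483 = 1449
  Σ(broken) = 5663 kJ
Bonds formed (products):
  C=O: 4 × 785 = 3140
  O-H: 8 × 481 = 3848
  Σ(formed) = 6988 kJ
ΔH = Σ(broken) − Σ(formed) = 5663 − 6988 = −1325 kJ

ΔH ≈ −1325 kJ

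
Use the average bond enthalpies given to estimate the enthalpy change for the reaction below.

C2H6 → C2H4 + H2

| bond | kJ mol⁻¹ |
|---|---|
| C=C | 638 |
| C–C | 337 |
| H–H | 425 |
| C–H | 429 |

ΔH ≈ +132 kJ

Bonds broken (reactants):
  C–C: 1 × 337 = 337
  C–H: 6 × 429 = 2574
  Σ(broken) = 2911 kJ
Bonds formed (products):
  C–H: 4 × 429 = 1716
  C=C: 1 × 638 = 638
  H–H: 1 × 425 = 425
  Σ(formed) = 2779 kJ
ΔH = Σ(broken) − Σ(formed) = 2911 − 2779 = +132 kJ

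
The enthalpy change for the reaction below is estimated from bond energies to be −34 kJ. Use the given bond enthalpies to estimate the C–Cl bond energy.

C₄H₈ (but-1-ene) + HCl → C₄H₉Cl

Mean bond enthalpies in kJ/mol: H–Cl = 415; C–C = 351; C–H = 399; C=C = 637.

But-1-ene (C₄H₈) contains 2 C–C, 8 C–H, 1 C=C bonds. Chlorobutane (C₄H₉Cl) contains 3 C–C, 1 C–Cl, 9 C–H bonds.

D(C–Cl) ≈ 336 kJ/mol

Let D be the C–Cl bond energy.
Σ(broken) = 2×351 + 8×399 + 1×637 + 1×415 = 4946
Σ(formed) = 3×351 + 1×D + 9×399 = 4644 + D
ΔH = Σ(broken) − Σ(formed) = (4946) − (4644 + D) = +302 − D
Setting this equal to −34 kJ gives D = 336 kJ/mol.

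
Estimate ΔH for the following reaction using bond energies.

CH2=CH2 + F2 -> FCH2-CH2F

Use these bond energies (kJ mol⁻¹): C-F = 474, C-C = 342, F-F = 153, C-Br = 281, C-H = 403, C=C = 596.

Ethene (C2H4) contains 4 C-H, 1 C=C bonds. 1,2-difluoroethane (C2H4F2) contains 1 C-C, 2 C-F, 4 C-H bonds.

Bonds broken (reactants):
  C-H: 4 × 403 = 1612
  C=C: 1 × 596 = 596
  F-F: 1 × 153 = 153
  Σ(broken) = 2361 kJ
Bonds formed (products):
  C-C: 1 × 342 = 342
  C-F: 2 × 474 = 948
  C-H: 4 × 403 = 1612
  Σ(formed) = 2902 kJ
ΔH = Σ(broken) − Σ(formed) = 2361 − 2902 = −541 kJ

ΔH ≈ −541 kJ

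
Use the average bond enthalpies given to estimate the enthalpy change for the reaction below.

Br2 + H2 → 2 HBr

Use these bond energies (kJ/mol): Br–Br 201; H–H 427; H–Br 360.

ΔH ≈ −92 kJ

Bonds broken (reactants):
  Br–Br: 1 × 201 = 201
  H–H: 1 × 427 = 427
  Σ(broken) = 628 kJ
Bonds formed (products):
  H–Br: 2 × 360 = 720
  Σ(formed) = 720 kJ
ΔH = Σ(broken) − Σ(formed) = 628 − 720 = −92 kJ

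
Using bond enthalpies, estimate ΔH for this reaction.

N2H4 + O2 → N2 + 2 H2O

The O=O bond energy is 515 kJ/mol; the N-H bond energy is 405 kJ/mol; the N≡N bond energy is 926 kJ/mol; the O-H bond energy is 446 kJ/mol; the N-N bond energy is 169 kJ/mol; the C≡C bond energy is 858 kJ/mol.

ΔH ≈ −406 kJ

Bonds broken (reactants):
  N-H: 4 × 405 = 1620
  N-N: 1 × 169 = 169
  O=O: 1 × 515 = 515
  Σ(broken) = 2304 kJ
Bonds formed (products):
  N≡N: 1 × 926 = 926
  O-H: 4 × 446 = 1784
  Σ(formed) = 2710 kJ
ΔH = Σ(broken) − Σ(formed) = 2304 − 2710 = −406 kJ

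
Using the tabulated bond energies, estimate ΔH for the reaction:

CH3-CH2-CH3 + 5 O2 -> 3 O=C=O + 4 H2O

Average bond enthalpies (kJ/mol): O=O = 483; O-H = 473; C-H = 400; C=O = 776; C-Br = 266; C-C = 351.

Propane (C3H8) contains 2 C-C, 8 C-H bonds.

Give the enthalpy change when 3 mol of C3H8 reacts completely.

ΔH = −6369 kJ

Bonds broken (reactants):
  C-C: 2 × 351 = 702
  C-H: 8 × 400 = 3200
  O=O: 5 × 483 = 2415
  Σ(broken) = 6317 kJ
Bonds formed (products):
  C=O: 6 × 776 = 4656
  O-H: 8 × 473 = 3784
  Σ(formed) = 8440 kJ
ΔH = Σ(broken) − Σ(formed) = 6317 − 8440 = −2123 kJ
For 3× the reaction as written: 3 × (−2123) = −6369 kJ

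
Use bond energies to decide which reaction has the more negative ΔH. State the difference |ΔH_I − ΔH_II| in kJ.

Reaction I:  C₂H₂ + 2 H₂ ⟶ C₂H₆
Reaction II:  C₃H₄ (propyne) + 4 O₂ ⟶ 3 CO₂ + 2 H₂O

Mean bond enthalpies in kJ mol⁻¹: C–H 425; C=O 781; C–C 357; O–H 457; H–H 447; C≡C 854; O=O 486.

Reaction II, by 1350 kJ

Reaction I:
  Bonds broken (reactants):
    C≡C: 1 × 854 = 854
    C–H: 2 × 425 = 850
    H–H: 2 × 447 = 894
    Σ(broken) = 2598 kJ
  Bonds formed (products):
    C–C: 1 × 357 = 357
    C–H: 6 × 425 = 2550
    Σ(formed) = 2907 kJ
  ΔH_I = 2598 − 2907 = −309 kJ
Reaction II:
  Bonds broken (reactants):
    C≡C: 1 × 854 = 854
    C–C: 1 × 357 = 357
    C–H: 4 × 425 = 1700
    O=O: 4 × 486 = 1944
    Σ(broken) = 4855 kJ
  Bonds formed (products):
    C=O: 6 × 781 = 4686
    O–H: 4 × 457 = 1828
    Σ(formed) = 6514 kJ
  ΔH_II = 4855 − 6514 = −1659 kJ
ΔH_I − ΔH_II = +1350 kJ, so reaction II has the more negative ΔH; |ΔH_I − ΔH_II| = 1350 kJ.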